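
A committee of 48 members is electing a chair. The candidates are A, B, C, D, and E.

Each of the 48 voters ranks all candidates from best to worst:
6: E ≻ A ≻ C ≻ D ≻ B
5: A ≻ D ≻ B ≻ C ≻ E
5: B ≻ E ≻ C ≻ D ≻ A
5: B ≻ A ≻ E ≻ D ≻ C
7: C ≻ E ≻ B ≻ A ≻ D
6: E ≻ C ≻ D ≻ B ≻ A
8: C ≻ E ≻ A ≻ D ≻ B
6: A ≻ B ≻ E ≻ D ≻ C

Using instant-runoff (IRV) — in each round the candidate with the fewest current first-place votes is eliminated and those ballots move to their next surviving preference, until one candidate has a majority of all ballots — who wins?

Round 1: A 11, B 10, C 15, D 0, E 12. D eliminated.
Round 2: A 11, B 10, C 15, E 12. B eliminated.
Round 3: A 16, C 15, E 17. C eliminated.
Round 4: A 16, E 32. E has a majority (≥25).

E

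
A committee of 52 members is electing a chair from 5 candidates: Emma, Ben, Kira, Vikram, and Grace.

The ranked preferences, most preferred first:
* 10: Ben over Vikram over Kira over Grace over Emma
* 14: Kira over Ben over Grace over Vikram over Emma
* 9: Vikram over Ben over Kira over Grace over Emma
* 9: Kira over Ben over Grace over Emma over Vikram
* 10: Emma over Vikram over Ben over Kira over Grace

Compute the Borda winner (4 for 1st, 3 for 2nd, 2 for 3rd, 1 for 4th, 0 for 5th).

Ben

Emma: 10×0 + 14×0 + 9×0 + 9×1 + 10×4 = 49
Ben: 10×4 + 14×3 + 9×3 + 9×3 + 10×2 = 156
Kira: 10×2 + 14×4 + 9×2 + 9×4 + 10×1 = 140
Vikram: 10×3 + 14×1 + 9×4 + 9×0 + 10×3 = 110
Grace: 10×1 + 14×2 + 9×1 + 9×2 + 10×0 = 65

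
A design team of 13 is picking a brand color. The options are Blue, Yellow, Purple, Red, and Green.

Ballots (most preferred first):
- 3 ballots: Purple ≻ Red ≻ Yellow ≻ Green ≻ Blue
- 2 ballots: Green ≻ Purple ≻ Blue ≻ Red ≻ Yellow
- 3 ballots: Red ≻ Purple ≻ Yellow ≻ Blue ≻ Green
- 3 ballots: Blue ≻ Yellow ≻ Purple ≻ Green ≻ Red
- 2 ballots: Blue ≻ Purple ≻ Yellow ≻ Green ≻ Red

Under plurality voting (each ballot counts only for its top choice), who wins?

First-place votes: Blue 5, Yellow 0, Purple 3, Red 3, Green 2.

Blue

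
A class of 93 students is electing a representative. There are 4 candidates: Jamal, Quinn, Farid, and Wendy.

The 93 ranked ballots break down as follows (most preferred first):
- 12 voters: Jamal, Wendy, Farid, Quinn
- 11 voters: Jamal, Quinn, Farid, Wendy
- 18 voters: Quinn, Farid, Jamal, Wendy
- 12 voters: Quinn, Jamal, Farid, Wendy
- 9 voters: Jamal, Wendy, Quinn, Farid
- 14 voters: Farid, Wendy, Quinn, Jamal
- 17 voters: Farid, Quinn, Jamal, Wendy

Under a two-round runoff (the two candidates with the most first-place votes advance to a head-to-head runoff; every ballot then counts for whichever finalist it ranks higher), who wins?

Round 1 first-place votes: Jamal 32, Quinn 30, Farid 31, Wendy 0. Jamal and Farid advance.
Runoff: Jamal is ranked above Farid on 44 ballots, Farid above Jamal on 49.

Farid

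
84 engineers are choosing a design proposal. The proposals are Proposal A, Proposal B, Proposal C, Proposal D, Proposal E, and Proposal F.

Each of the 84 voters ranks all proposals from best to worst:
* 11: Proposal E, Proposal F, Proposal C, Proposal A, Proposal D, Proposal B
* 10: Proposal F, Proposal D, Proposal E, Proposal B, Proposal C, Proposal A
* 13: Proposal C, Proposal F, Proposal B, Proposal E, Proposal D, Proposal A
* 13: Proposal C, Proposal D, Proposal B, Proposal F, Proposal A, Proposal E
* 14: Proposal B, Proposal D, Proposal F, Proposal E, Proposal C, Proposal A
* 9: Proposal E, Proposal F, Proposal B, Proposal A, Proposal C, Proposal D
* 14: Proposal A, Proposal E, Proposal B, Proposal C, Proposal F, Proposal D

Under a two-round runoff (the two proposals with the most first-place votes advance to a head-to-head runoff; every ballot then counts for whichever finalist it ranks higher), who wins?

Round 1 first-place votes: Proposal A 14, Proposal B 14, Proposal C 26, Proposal D 0, Proposal E 20, Proposal F 10. Proposal C and Proposal E advance.
Runoff: Proposal C is ranked above Proposal E on 26 ballots, Proposal E above Proposal C on 58.

Proposal E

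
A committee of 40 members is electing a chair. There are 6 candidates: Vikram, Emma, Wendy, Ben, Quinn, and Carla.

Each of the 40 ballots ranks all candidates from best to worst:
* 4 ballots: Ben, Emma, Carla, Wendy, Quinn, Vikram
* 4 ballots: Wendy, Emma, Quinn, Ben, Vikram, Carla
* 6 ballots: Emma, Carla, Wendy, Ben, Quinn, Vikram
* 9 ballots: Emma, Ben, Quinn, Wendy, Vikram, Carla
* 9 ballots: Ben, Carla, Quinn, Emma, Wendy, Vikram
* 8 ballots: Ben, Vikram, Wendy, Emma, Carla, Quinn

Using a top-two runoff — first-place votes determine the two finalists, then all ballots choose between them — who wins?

Ben

Round 1 first-place votes: Vikram 0, Emma 15, Wendy 4, Ben 21, Quinn 0, Carla 0. Ben and Emma advance.
Runoff: Ben is ranked above Emma on 21 ballots, Emma above Ben on 19.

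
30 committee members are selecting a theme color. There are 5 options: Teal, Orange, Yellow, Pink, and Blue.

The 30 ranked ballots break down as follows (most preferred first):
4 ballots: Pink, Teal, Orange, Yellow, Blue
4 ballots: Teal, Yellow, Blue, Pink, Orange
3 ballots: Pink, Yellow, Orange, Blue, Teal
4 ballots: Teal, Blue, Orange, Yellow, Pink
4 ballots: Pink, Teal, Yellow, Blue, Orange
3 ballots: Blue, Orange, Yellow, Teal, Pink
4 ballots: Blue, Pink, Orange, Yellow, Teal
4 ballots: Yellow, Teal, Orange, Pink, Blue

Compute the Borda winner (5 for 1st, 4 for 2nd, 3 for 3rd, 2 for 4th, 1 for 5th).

Teal

Teal: 4×4 + 4×5 + 3×1 + 4×5 + 4×4 + 3×2 + 4×1 + 4×4 = 101
Orange: 4×3 + 4×1 + 3×3 + 4×3 + 4×1 + 3×4 + 4×3 + 4×3 = 77
Yellow: 4×2 + 4×4 + 3×4 + 4×2 + 4×3 + 3×3 + 4×2 + 4×5 = 93
Pink: 4×5 + 4×2 + 3×5 + 4×1 + 4×5 + 3×1 + 4×4 + 4×2 = 94
Blue: 4×1 + 4×3 + 3×2 + 4×4 + 4×2 + 3×5 + 4×5 + 4×1 = 85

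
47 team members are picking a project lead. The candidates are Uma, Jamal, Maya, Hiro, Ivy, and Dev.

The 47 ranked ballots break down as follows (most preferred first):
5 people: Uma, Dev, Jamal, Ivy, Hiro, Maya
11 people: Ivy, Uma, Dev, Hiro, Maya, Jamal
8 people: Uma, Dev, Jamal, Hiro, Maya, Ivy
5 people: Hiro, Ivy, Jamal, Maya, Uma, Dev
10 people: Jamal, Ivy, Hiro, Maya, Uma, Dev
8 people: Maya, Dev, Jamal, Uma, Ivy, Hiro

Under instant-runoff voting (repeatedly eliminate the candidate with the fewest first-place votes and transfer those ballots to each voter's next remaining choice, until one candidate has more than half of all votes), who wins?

Round 1: Uma 13, Jamal 10, Maya 8, Hiro 5, Ivy 11, Dev 0. Dev eliminated.
Round 2: Uma 13, Jamal 10, Maya 8, Hiro 5, Ivy 11. Hiro eliminated.
Round 3: Uma 13, Jamal 10, Maya 8, Ivy 16. Maya eliminated.
Round 4: Uma 13, Jamal 18, Ivy 16. Uma eliminated.
Round 5: Jamal 31, Ivy 16. Jamal has a majority (≥24).

Jamal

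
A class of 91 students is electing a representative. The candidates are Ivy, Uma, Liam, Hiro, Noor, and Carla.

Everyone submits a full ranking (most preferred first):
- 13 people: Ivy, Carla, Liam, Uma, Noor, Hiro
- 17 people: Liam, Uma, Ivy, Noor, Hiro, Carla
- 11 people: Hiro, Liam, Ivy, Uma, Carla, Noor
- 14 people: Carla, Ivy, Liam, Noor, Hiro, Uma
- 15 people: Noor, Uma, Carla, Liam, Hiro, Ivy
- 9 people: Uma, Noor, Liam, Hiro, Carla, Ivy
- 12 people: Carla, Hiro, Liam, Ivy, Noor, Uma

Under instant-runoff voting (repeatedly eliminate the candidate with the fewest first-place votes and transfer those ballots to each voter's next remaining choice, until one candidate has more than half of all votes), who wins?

Carla

Round 1: Ivy 13, Uma 9, Liam 17, Hiro 11, Noor 15, Carla 26. Uma eliminated.
Round 2: Ivy 13, Liam 17, Hiro 11, Noor 24, Carla 26. Hiro eliminated.
Round 3: Ivy 13, Liam 28, Noor 24, Carla 26. Ivy eliminated.
Round 4: Liam 28, Noor 24, Carla 39. Noor eliminated.
Round 5: Liam 37, Carla 54. Carla has a majority (≥46).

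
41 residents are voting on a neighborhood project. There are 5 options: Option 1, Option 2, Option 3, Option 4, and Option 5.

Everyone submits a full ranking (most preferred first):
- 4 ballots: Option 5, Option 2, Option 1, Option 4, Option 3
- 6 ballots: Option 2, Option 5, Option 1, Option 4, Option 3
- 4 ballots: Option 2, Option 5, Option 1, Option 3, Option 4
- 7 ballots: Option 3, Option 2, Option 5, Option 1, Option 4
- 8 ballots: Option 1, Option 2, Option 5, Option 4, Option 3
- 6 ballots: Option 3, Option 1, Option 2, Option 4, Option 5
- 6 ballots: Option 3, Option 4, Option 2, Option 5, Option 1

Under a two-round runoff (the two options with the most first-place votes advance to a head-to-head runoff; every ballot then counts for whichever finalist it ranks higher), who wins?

Option 2

Round 1 first-place votes: Option 1 8, Option 2 10, Option 3 19, Option 4 0, Option 5 4. Option 3 and Option 2 advance.
Runoff: Option 3 is ranked above Option 2 on 19 ballots, Option 2 above Option 3 on 22.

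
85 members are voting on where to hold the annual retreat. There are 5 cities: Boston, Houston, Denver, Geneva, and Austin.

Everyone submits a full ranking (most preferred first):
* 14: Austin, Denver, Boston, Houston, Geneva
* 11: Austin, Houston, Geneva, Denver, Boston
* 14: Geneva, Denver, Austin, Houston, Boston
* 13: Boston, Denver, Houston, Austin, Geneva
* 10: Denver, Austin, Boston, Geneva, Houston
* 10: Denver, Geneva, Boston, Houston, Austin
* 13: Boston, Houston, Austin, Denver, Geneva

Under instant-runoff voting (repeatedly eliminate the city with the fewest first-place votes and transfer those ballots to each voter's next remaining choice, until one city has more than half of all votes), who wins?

Denver

Round 1: Boston 26, Houston 0, Denver 20, Geneva 14, Austin 25. Houston eliminated.
Round 2: Boston 26, Denver 20, Geneva 14, Austin 25. Geneva eliminated.
Round 3: Boston 26, Denver 34, Austin 25. Austin eliminated.
Round 4: Boston 26, Denver 59. Denver has a majority (≥43).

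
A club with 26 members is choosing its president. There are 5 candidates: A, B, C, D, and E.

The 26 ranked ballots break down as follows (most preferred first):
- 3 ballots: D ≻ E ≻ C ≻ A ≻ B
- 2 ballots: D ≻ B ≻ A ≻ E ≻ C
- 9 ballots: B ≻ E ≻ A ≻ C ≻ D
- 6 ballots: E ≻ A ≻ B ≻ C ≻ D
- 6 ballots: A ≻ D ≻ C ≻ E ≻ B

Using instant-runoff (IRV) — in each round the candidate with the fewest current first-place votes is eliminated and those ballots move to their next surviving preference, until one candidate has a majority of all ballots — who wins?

Round 1: A 6, B 9, C 0, D 5, E 6. C eliminated.
Round 2: A 6, B 9, D 5, E 6. D eliminated.
Round 3: A 6, B 11, E 9. A eliminated.
Round 4: B 11, E 15. E has a majority (≥14).

E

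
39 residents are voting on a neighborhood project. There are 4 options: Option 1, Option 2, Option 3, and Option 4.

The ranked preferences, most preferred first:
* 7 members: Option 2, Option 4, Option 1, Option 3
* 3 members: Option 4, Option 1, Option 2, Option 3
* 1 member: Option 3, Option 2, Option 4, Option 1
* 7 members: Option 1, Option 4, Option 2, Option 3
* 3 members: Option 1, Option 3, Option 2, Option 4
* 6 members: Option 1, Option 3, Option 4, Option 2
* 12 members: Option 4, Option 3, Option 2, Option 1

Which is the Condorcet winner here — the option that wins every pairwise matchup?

Option 4

Option 4 vs Option 1: 23–16
Option 4 vs Option 2: 28–11
Option 4 vs Option 3: 29–10
Option 4 beats every other option.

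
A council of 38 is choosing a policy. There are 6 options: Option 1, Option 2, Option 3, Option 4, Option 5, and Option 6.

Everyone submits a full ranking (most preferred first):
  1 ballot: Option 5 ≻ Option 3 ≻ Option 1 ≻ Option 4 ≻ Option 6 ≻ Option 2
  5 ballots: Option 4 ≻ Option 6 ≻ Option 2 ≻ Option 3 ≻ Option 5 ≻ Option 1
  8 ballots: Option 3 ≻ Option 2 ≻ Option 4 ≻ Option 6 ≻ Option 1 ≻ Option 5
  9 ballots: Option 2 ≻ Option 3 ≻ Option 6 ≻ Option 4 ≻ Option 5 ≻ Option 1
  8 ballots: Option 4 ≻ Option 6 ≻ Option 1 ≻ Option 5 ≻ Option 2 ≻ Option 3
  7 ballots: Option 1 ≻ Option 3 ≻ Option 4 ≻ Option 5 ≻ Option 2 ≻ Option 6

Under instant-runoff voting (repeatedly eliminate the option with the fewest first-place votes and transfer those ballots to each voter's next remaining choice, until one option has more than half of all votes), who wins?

Option 3

Round 1: Option 1 7, Option 2 9, Option 3 8, Option 4 13, Option 5 1, Option 6 0. Option 6 eliminated.
Round 2: Option 1 7, Option 2 9, Option 3 8, Option 4 13, Option 5 1. Option 5 eliminated.
Round 3: Option 1 7, Option 2 9, Option 3 9, Option 4 13. Option 1 eliminated.
Round 4: Option 2 9, Option 3 16, Option 4 13. Option 2 eliminated.
Round 5: Option 3 25, Option 4 13. Option 3 has a majority (≥20).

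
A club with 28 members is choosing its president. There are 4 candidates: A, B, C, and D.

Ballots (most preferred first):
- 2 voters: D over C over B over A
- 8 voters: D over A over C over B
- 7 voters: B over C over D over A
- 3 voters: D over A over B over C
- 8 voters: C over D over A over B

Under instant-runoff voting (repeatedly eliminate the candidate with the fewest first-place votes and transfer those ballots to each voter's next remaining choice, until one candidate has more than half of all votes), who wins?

C

Round 1: A 0, B 7, C 8, D 13. A eliminated.
Round 2: B 7, C 8, D 13. B eliminated.
Round 3: C 15, D 13. C has a majority (≥15).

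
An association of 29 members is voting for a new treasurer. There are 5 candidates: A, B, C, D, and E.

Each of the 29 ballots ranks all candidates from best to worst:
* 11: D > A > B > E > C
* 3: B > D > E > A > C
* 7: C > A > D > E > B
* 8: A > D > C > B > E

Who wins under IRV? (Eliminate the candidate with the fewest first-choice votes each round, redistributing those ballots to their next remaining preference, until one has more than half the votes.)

A

Round 1: A 8, B 3, C 7, D 11, E 0. E eliminated.
Round 2: A 8, B 3, C 7, D 11. B eliminated.
Round 3: A 8, C 7, D 14. C eliminated.
Round 4: A 15, D 14. A has a majority (≥15).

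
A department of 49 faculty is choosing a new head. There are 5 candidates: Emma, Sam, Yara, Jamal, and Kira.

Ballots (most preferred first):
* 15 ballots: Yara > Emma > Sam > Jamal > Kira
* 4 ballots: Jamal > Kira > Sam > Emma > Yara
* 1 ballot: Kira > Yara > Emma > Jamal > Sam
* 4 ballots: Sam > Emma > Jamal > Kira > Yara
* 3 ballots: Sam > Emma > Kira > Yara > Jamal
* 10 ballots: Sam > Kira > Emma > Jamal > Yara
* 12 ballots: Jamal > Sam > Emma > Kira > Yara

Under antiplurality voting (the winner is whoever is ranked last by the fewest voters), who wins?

Emma

Last-place votes: Emma 0, Sam 1, Yara 30, Jamal 3, Kira 15.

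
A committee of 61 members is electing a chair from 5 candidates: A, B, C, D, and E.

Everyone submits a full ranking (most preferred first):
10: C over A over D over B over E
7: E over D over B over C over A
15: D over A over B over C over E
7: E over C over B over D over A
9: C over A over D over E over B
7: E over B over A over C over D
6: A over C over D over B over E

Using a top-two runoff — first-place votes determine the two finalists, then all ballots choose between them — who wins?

C

Round 1 first-place votes: A 6, B 0, C 19, D 15, E 21. E and C advance.
Runoff: E is ranked above C on 21 ballots, C above E on 40.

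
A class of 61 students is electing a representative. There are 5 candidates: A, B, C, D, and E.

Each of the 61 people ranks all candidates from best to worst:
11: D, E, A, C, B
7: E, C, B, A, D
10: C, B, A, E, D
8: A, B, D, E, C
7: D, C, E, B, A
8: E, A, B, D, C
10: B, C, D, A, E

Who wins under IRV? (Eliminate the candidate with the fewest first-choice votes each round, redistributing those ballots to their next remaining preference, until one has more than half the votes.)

B

Round 1: A 8, B 10, C 10, D 18, E 15. A eliminated.
Round 2: B 18, C 10, D 18, E 15. C eliminated.
Round 3: B 28, D 18, E 15. E eliminated.
Round 4: B 43, D 18. B has a majority (≥31).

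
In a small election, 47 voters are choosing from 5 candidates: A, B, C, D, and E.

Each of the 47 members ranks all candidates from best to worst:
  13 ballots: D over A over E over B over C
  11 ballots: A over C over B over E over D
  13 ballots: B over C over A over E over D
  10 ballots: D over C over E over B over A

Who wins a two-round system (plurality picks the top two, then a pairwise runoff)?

Round 1 first-place votes: A 11, B 13, C 0, D 23, E 0. D and B advance.
Runoff: D is ranked above B on 23 ballots, B above D on 24.

B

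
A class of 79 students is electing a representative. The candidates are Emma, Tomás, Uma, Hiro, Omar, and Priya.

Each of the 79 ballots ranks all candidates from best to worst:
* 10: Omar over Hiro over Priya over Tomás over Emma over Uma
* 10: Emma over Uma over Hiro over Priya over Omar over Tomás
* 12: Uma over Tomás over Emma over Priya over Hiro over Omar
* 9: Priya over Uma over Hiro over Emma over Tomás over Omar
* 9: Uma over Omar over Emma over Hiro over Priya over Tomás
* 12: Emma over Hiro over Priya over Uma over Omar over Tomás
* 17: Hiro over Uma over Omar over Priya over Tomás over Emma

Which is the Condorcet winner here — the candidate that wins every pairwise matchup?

Uma vs Emma: 47–32
Uma vs Tomás: 69–10
Uma vs Hiro: 40–39
Uma vs Omar: 69–10
Uma vs Priya: 48–31
Uma beats every other candidate.

Uma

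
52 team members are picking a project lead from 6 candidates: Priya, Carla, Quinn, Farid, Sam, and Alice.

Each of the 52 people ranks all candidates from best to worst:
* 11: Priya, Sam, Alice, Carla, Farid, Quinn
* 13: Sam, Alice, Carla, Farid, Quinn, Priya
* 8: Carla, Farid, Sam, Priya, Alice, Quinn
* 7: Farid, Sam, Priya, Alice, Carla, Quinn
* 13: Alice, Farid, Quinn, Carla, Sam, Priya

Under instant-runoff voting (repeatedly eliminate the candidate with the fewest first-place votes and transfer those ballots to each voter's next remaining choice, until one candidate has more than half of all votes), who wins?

Round 1: Priya 11, Carla 8, Quinn 0, Farid 7, Sam 13, Alice 13. Quinn eliminated.
Round 2: Priya 11, Carla 8, Farid 7, Sam 13, Alice 13. Farid eliminated.
Round 3: Priya 11, Carla 8, Sam 20, Alice 13. Carla eliminated.
Round 4: Priya 11, Sam 28, Alice 13. Sam has a majority (≥27).

Sam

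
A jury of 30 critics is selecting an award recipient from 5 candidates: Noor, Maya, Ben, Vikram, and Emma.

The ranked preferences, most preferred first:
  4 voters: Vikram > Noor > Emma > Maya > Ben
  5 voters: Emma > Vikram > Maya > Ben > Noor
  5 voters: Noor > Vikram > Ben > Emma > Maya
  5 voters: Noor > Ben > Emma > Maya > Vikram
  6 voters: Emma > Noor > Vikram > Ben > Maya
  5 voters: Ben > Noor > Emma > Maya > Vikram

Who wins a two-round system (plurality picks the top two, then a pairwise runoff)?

Round 1 first-place votes: Noor 10, Maya 0, Ben 5, Vikram 4, Emma 11. Emma and Noor advance.
Runoff: Emma is ranked above Noor on 11 ballots, Noor above Emma on 19.

Noor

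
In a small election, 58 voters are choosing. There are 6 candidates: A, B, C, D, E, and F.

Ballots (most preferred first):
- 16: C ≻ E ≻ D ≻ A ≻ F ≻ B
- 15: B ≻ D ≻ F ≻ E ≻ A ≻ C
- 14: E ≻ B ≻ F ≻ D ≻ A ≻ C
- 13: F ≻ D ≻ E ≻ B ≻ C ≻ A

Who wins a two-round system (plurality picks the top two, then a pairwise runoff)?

Round 1 first-place votes: A 0, B 15, C 16, D 0, E 14, F 13. C and B advance.
Runoff: C is ranked above B on 16 ballots, B above C on 42.

B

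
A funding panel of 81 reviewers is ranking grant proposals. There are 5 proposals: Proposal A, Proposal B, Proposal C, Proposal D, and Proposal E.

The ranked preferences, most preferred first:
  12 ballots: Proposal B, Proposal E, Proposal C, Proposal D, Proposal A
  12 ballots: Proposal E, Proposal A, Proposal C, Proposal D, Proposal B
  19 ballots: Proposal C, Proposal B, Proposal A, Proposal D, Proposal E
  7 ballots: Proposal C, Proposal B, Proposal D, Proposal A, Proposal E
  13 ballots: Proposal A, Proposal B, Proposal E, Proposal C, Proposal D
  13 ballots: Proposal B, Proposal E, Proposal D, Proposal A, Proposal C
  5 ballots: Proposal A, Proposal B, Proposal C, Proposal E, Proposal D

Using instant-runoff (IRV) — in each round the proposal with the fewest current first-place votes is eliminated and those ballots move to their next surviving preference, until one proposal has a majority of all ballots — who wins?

Round 1: Proposal A 18, Proposal B 25, Proposal C 26, Proposal D 0, Proposal E 12. Proposal D eliminated.
Round 2: Proposal A 18, Proposal B 25, Proposal C 26, Proposal E 12. Proposal E eliminated.
Round 3: Proposal A 30, Proposal B 25, Proposal C 26. Proposal B eliminated.
Round 4: Proposal A 43, Proposal C 38. Proposal A has a majority (≥41).

Proposal A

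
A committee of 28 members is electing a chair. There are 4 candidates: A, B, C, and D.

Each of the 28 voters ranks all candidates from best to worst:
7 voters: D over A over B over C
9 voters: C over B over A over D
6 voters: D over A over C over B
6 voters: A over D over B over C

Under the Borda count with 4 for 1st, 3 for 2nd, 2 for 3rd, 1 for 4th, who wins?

A: 7×3 + 9×2 + 6×3 + 6×4 = 81
B: 7×2 + 9×3 + 6×1 + 6×2 = 59
C: 7×1 + 9×4 + 6×2 + 6×1 = 61
D: 7×4 + 9×1 + 6×4 + 6×3 = 79

A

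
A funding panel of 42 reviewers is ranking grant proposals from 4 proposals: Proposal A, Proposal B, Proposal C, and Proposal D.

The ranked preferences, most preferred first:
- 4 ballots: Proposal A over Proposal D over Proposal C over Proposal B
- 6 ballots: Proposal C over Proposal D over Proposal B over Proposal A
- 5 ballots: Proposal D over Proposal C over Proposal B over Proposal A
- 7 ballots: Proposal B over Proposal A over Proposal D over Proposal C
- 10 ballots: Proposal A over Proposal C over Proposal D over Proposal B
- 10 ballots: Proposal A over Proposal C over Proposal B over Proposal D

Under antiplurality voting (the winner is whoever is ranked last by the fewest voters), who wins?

Last-place votes: Proposal A 11, Proposal B 14, Proposal C 7, Proposal D 10.

Proposal C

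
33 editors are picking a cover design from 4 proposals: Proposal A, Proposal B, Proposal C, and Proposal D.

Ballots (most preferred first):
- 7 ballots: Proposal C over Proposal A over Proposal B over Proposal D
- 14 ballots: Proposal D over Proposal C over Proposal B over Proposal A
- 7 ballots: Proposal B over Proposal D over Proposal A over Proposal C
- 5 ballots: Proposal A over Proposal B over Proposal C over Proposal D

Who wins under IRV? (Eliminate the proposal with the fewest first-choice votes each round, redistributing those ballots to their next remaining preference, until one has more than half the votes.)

Proposal B

Round 1: Proposal A 5, Proposal B 7, Proposal C 7, Proposal D 14. Proposal A eliminated.
Round 2: Proposal B 12, Proposal C 7, Proposal D 14. Proposal C eliminated.
Round 3: Proposal B 19, Proposal D 14. Proposal B has a majority (≥17).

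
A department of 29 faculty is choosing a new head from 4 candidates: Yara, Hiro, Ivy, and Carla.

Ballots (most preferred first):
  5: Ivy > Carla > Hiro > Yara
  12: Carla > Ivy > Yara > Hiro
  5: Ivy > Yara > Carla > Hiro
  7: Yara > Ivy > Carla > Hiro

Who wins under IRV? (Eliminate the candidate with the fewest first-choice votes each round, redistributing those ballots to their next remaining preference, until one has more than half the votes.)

Round 1: Yara 7, Hiro 0, Ivy 10, Carla 12. Hiro eliminated.
Round 2: Yara 7, Ivy 10, Carla 12. Yara eliminated.
Round 3: Ivy 17, Carla 12. Ivy has a majority (≥15).

Ivy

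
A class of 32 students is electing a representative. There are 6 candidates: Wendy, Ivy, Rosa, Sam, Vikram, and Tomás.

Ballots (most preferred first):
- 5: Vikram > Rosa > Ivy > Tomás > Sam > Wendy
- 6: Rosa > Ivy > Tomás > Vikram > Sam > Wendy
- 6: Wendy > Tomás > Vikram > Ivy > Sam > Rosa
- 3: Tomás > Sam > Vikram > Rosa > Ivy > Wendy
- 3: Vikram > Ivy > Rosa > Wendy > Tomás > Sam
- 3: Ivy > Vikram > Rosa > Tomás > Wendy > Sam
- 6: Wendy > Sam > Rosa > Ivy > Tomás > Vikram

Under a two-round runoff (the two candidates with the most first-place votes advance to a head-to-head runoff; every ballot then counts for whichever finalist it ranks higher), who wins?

Vikram

Round 1 first-place votes: Wendy 12, Ivy 3, Rosa 6, Sam 0, Vikram 8, Tomás 3. Wendy and Vikram advance.
Runoff: Wendy is ranked above Vikram on 12 ballots, Vikram above Wendy on 20.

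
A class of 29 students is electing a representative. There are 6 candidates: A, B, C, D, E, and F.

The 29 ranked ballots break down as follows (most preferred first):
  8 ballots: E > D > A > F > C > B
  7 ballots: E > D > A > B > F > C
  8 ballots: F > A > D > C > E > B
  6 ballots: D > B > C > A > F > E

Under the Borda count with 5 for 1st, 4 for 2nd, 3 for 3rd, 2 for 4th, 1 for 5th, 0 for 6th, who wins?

D

A: 8×3 + 7×3 + 8×4 + 6×2 = 89
B: 8×0 + 7×2 + 8×0 + 6×4 = 38
C: 8×1 + 7×0 + 8×2 + 6×3 = 42
D: 8×4 + 7×4 + 8×3 + 6×5 = 114
E: 8×5 + 7×5 + 8×1 + 6×0 = 83
F: 8×2 + 7×1 + 8×5 + 6×1 = 69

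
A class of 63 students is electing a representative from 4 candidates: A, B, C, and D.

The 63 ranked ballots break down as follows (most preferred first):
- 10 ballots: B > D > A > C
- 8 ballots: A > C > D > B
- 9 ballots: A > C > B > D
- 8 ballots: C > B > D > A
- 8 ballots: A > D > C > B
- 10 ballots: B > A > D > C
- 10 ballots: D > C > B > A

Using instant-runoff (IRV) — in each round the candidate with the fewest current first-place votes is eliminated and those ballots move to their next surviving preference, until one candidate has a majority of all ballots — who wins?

Round 1: A 25, B 20, C 8, D 10. C eliminated.
Round 2: A 25, B 28, D 10. D eliminated.
Round 3: A 25, B 38. B has a majority (≥32).

B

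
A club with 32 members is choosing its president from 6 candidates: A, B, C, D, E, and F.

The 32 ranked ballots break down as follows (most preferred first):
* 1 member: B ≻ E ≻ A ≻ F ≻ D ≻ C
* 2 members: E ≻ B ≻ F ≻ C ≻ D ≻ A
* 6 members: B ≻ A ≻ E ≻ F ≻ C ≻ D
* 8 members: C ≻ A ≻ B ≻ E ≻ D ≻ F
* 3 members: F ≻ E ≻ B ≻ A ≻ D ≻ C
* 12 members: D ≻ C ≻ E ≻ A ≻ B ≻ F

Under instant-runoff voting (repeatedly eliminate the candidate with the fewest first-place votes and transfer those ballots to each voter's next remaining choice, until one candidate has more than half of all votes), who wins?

B

Round 1: A 0, B 7, C 8, D 12, E 2, F 3. A eliminated.
Round 2: B 7, C 8, D 12, E 2, F 3. E eliminated.
Round 3: B 9, C 8, D 12, F 3. F eliminated.
Round 4: B 12, C 8, D 12. C eliminated.
Round 5: B 20, D 12. B has a majority (≥17).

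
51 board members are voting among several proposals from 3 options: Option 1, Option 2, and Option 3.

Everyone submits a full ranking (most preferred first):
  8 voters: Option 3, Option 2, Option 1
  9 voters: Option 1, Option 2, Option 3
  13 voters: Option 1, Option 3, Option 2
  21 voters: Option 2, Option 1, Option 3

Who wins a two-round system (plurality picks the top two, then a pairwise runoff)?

Option 2

Round 1 first-place votes: Option 1 22, Option 2 21, Option 3 8. Option 1 and Option 2 advance.
Runoff: Option 1 is ranked above Option 2 on 22 ballots, Option 2 above Option 1 on 29.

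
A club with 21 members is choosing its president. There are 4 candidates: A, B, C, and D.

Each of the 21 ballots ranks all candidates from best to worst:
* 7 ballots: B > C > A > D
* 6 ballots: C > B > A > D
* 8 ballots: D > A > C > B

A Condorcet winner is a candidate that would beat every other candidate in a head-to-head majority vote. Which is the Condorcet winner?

C vs A: 13–8
C vs B: 14–7
C vs D: 13–8
C beats every other candidate.

C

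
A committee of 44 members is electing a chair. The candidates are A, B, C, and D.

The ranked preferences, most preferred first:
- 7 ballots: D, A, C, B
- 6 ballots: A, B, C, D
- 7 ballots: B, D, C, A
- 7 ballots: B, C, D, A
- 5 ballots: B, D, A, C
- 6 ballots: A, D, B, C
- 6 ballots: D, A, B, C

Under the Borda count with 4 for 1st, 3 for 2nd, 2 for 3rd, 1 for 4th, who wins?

A: 7×3 + 6×4 + 7×1 + 7×1 + 5×2 + 6×4 + 6×3 = 111
B: 7×1 + 6×3 + 7×4 + 7×4 + 5×4 + 6×2 + 6×2 = 125
C: 7×2 + 6×2 + 7×2 + 7×3 + 5×1 + 6×1 + 6×1 = 78
D: 7×4 + 6×1 + 7×3 + 7×2 + 5×3 + 6×3 + 6×4 = 126

D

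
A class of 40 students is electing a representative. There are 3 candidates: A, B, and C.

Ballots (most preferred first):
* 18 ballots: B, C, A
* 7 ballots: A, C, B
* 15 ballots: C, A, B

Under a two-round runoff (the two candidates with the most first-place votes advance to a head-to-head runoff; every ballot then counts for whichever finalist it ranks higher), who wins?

C

Round 1 first-place votes: A 7, B 18, C 15. B and C advance.
Runoff: B is ranked above C on 18 ballots, C above B on 22.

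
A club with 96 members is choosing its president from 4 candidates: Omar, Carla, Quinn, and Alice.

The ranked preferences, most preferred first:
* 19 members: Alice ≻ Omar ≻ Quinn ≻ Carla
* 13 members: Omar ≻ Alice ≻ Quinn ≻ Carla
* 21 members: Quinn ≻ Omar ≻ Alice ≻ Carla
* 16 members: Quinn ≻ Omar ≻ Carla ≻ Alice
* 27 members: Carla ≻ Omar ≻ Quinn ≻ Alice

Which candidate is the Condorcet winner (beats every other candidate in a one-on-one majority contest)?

Omar

Omar vs Carla: 69–27
Omar vs Quinn: 59–37
Omar vs Alice: 77–19
Omar beats every other candidate.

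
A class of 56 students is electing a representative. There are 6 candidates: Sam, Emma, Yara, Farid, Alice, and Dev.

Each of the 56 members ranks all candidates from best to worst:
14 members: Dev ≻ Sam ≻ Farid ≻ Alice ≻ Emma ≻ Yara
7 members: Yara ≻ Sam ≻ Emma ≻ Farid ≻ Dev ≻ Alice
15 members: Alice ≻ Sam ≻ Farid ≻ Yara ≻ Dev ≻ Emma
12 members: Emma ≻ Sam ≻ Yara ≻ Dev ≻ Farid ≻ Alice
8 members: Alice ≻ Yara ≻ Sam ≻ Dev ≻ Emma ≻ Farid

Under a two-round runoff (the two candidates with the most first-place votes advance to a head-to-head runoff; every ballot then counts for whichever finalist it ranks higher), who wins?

Dev

Round 1 first-place votes: Sam 0, Emma 12, Yara 7, Farid 0, Alice 23, Dev 14. Alice and Dev advance.
Runoff: Alice is ranked above Dev on 23 ballots, Dev above Alice on 33.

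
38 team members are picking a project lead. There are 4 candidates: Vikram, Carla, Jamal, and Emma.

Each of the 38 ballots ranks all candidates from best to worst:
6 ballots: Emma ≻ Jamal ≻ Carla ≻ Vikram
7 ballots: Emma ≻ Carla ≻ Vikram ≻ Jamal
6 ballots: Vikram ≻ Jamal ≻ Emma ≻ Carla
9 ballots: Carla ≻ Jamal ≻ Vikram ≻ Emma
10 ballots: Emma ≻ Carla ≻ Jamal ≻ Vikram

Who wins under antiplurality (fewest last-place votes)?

Last-place votes: Vikram 16, Carla 6, Jamal 7, Emma 9.

Carla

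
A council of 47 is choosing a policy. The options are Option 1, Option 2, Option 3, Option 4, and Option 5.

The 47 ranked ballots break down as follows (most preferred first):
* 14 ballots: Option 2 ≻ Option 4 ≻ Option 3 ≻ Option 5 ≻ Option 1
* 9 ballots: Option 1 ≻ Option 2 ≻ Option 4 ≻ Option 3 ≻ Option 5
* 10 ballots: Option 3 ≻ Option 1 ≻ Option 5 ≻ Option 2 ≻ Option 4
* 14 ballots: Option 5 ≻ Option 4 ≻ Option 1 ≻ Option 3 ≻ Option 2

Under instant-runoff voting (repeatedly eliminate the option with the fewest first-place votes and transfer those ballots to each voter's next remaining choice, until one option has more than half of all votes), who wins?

Round 1: Option 1 9, Option 2 14, Option 3 10, Option 4 0, Option 5 14. Option 4 eliminated.
Round 2: Option 1 9, Option 2 14, Option 3 10, Option 5 14. Option 1 eliminated.
Round 3: Option 2 23, Option 3 10, Option 5 14. Option 3 eliminated.
Round 4: Option 2 23, Option 5 24. Option 5 has a majority (≥24).

Option 5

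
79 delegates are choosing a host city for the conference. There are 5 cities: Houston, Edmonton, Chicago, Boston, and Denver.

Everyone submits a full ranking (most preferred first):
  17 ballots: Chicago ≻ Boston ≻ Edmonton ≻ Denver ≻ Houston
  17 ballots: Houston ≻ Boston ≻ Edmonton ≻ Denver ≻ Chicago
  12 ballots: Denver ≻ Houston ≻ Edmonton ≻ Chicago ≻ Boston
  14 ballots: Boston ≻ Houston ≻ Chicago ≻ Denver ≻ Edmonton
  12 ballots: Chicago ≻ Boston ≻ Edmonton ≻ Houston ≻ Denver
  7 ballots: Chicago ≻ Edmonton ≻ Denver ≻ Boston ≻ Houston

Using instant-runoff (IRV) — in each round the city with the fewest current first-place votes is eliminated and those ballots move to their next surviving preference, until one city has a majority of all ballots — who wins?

Houston

Round 1: Houston 17, Edmonton 0, Chicago 36, Boston 14, Denver 12. Edmonton eliminated.
Round 2: Houston 17, Chicago 36, Boston 14, Denver 12. Denver eliminated.
Round 3: Houston 29, Chicago 36, Boston 14. Boston eliminated.
Round 4: Houston 43, Chicago 36. Houston has a majority (≥40).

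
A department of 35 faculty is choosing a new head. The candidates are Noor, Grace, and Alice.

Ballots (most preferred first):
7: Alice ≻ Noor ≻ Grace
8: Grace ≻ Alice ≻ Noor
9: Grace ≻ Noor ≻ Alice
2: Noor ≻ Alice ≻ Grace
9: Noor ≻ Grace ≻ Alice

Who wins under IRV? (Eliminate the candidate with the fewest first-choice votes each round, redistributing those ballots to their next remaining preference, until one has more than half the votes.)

Noor

Round 1: Noor 11, Grace 17, Alice 7. Alice eliminated.
Round 2: Noor 18, Grace 17. Noor has a majority (≥18).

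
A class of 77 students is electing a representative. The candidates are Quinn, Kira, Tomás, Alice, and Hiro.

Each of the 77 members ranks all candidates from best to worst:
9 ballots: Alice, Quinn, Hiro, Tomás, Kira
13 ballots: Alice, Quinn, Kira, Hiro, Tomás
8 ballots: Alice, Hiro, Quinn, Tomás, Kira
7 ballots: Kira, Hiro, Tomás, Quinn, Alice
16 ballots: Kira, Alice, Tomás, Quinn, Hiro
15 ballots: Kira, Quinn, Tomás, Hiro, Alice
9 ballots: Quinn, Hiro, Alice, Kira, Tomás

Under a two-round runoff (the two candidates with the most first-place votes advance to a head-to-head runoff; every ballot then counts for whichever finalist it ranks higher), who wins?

Alice

Round 1 first-place votes: Quinn 9, Kira 38, Tomás 0, Alice 30, Hiro 0. Kira and Alice advance.
Runoff: Kira is ranked above Alice on 38 ballots, Alice above Kira on 39.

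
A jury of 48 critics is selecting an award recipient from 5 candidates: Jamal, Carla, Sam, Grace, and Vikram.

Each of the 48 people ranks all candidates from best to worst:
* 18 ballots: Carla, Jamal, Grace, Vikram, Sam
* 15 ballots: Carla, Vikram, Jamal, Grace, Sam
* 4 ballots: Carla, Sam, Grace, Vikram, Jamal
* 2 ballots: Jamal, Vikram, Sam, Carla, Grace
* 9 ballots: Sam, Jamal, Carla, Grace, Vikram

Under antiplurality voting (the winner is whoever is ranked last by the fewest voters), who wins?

Last-place votes: Jamal 4, Carla 0, Sam 33, Grace 2, Vikram 9.

Carla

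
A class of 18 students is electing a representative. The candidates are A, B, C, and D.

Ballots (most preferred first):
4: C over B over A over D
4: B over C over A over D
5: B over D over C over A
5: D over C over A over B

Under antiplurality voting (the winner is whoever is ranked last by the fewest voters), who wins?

C

Last-place votes: A 5, B 5, C 0, D 8.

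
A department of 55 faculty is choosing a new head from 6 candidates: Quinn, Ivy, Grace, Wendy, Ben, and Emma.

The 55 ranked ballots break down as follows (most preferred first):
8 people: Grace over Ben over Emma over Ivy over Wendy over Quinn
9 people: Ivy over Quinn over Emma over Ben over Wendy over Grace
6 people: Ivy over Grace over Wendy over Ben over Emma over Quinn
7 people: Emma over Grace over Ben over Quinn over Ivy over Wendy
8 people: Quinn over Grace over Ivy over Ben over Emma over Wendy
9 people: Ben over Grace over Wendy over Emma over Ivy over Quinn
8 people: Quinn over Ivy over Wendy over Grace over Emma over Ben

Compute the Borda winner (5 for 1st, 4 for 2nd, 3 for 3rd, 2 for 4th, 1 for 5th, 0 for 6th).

Quinn: 8×0 + 9×4 + 6×0 + 7×2 + 8×5 + 9×0 + 8×5 = 130
Ivy: 8×2 + 9×5 + 6×5 + 7×1 + 8×3 + 9×1 + 8×4 = 163
Grace: 8×5 + 9×0 + 6×4 + 7×4 + 8×4 + 9×4 + 8×2 = 176
Wendy: 8×1 + 9×1 + 6×3 + 7×0 + 8×0 + 9×3 + 8×3 = 86
Ben: 8×4 + 9×2 + 6×2 + 7×3 + 8×2 + 9×5 + 8×0 = 144
Emma: 8×3 + 9×3 + 6×1 + 7×5 + 8×1 + 9×2 + 8×1 = 126

Grace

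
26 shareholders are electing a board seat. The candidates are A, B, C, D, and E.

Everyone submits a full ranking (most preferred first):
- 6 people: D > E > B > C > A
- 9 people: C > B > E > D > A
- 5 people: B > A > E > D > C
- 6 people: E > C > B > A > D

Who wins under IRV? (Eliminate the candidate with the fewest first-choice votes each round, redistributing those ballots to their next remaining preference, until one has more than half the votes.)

E

Round 1: A 0, B 5, C 9, D 6, E 6. A eliminated.
Round 2: B 5, C 9, D 6, E 6. B eliminated.
Round 3: C 9, D 6, E 11. D eliminated.
Round 4: C 9, E 17. E has a majority (≥14).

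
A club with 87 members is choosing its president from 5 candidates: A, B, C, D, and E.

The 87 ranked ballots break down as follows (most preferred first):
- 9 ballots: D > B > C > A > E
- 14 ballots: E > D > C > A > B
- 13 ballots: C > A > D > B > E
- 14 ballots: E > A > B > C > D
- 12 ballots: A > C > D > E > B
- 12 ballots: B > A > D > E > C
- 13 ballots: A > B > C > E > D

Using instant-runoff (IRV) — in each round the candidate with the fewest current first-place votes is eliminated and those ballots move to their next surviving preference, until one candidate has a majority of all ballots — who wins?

Round 1: A 25, B 12, C 13, D 9, E 28. D eliminated.
Round 2: A 25, B 21, C 13, E 28. C eliminated.
Round 3: A 38, B 21, E 28. B eliminated.
Round 4: A 59, E 28. A has a majority (≥44).

A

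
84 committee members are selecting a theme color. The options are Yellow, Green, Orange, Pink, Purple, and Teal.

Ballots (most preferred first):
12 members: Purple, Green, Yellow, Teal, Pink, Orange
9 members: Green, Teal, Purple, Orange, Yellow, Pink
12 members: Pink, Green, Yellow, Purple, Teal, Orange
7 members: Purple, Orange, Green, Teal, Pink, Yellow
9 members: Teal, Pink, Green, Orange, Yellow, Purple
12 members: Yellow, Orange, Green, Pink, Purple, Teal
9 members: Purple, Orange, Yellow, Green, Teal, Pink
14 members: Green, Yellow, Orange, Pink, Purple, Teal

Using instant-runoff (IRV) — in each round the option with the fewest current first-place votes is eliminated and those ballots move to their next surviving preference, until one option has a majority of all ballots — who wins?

Green

Round 1: Yellow 12, Green 23, Orange 0, Pink 12, Purple 28, Teal 9. Orange eliminated.
Round 2: Yellow 12, Green 23, Pink 12, Purple 28, Teal 9. Teal eliminated.
Round 3: Yellow 12, Green 23, Pink 21, Purple 28. Yellow eliminated.
Round 4: Green 35, Pink 21, Purple 28. Pink eliminated.
Round 5: Green 56, Purple 28. Green has a majority (≥43).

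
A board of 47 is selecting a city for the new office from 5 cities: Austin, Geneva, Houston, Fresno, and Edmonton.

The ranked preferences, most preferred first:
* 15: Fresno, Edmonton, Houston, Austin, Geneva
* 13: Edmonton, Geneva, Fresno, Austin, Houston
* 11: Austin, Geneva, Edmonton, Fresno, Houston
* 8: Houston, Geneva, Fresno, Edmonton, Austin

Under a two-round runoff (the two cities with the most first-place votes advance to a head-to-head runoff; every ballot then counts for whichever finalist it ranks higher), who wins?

Round 1 first-place votes: Austin 11, Geneva 0, Houston 8, Fresno 15, Edmonton 13. Fresno and Edmonton advance.
Runoff: Fresno is ranked above Edmonton on 23 ballots, Edmonton above Fresno on 24.

Edmonton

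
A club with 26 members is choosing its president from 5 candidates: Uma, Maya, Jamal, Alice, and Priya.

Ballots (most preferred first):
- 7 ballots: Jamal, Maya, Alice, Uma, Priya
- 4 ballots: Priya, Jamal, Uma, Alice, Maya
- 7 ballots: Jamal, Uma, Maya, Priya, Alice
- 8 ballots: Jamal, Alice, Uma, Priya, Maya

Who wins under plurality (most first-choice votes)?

First-place votes: Uma 0, Maya 0, Jamal 22, Alice 0, Priya 4.

Jamal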